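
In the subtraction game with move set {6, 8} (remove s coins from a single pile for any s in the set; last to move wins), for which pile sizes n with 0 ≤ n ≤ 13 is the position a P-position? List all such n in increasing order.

Build the Grundy sequence with g(k) = mex{g(k−s) : s ∈ {6, 8}, s ≤ k}:
k:     0  1  2  3  4  5  6  7  8  9 10 11 12 13
g(k):  0  0  0  0  0  0  1  1  1  1  1  1  2  2
The P-positions (g = 0) in 0..13 are 0, 1, 2, 3, 4, 5.

0, 1, 2, 3, 4, 5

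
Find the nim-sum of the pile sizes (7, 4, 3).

0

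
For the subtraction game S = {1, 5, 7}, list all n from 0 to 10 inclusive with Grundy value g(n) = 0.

Grundy values for subtraction set {1, 5, 7}:
g(0) = mex{} = 0
g(1) = mex{0} = 1
g(2) = mex{1} = 0
g(3) = mex{0} = 1
g(4) = mex{1} = 0
g(5) = mex{0} = 1
g(6) = mex{1} = 0
g(7) = mex{0} = 1
g(8) = mex{1} = 0
g(9) = mex{0} = 1
g(10) = mex{1} = 0
The P-positions (g = 0) in 0..10 are 0, 2, 4, 6, 8, 10.

0, 2, 4, 6, 8, 10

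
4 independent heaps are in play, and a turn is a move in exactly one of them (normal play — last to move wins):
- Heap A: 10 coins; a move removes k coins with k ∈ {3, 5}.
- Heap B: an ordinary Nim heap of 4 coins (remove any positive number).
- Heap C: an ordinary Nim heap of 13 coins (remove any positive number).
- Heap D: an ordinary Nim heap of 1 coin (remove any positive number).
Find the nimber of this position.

For heap A, compute g(0), g(1), … with moves {3, 5}:
g(0) = mex{} = 0
g(1) = mex{} = 0
g(2) = mex{} = 0
g(3) = mex{0} = 1
g(4) = mex{0} = 1
g(5) = mex{0} = 1
g(6) = mex{0,1} = 2
g(7) = mex{0,1} = 2
g(8) = mex{1} = 0
g(9) = mex{1,2} = 0
g(10) = mex{1,2} = 0
So g(10) = 0.
Heap B is a plain Nim heap of size 4, so its Grundy value is 4.
Heap C is a plain Nim heap of size 13, so its Grundy value is 13.
Heap D is a plain Nim heap of size 1, so its Grundy value is 1.
By the Sprague-Grundy theorem, the Grundy value of a sum of independent games is the XOR of the component values.
Combined value = 0 XOR 4 XOR 13 XOR 1 = 8.

8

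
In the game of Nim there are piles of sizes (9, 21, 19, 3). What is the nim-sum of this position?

12

Write each in binary and XOR column by column:
  01001  (9)
  10101  (21)
  10011  (19)
  00011  (3)
  -----
  01100  (12)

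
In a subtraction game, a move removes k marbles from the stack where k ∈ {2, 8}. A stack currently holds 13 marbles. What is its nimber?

Compute g(0), g(1), … for moves {2, 8}:
g(0) = mex{} = 0
g(1) = mex{} = 0
g(2) = mex{0} = 1
g(3) = mex{0} = 1
g(4) = mex{1} = 0
g(5) = mex{1} = 0
g(6) = mex{0} = 1
g(7) = mex{0} = 1
g(8) = mex{0,1} = 2
g(9) = mex{0,1} = 2
g(10) = mex{1,2} = 0
g(11) = mex{1,2} = 0
g(12) = mex{0} = 1
g(13) = mex{0} = 1
So g(13) = 1.

1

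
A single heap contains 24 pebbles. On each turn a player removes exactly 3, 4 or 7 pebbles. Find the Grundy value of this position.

Compute g(0), g(1), … for moves {3, 4, 7}:
k:     0  1  2  3  4  5  6  7  8  9 10 11 12 13 14 15 16 17 18 19 20 21 22 23 24
g(k):  0  0  0  1  1  1  2  2  2  3  0  0  0  1  1  1  2  2  2  3  0  0  0  1  1
So g(24) = 1.

1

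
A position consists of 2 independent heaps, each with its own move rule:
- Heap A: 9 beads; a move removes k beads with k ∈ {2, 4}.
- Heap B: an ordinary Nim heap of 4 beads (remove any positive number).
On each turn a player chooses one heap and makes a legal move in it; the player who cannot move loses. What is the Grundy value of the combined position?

5

Build the Grundy sequence for heap A with g(k) = mex{g(k−s) : s ∈ {2, 4}, s ≤ k}:
k:     0  1  2  3  4  5  6  7  8  9
g(k):  0  0  1  1  2  2  0  0  1  1
So g(9) = 1.
Heap B is a plain Nim heap of size 4, so its Grundy value is 4.
By the Sprague-Grundy theorem, the Grundy value of a sum of independent games is the XOR of the component values.
Combined value = 1 XOR 4 = 5.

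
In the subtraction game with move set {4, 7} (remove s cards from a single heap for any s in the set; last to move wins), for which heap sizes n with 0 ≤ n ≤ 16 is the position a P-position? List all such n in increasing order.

Grundy values for subtraction set {4, 7}:
k:     0  1  2  3  4  5  6  7  8  9 10 11 12 13 14 15 16
g(k):  0  0  0  0  1  1  1  1  2  2  2  0  0  0  0  1  1
The P-positions (g = 0) in 0..16 are 0, 1, 2, 3, 11, 12, 13, 14.

0, 1, 2, 3, 11, 12, 13, 14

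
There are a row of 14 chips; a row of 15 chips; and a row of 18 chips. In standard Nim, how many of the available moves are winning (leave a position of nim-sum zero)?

Bitwise XOR of the heap sizes:
  01110  (14)
  01111  (15)
  10010  (18)
  -----
  10011  (19)
The overall nim-sum is X = 19. A row of size p has a winning move iff p XOR X < p (reduce it to p XOR X).
  14: 14 XOR 19 = 29 ≥ 14 — no move.
  15: 15 XOR 19 = 28 ≥ 15 — no move.
  18: 18 XOR 19 = 1 < 18 — winning move (to 1).
That gives 1 winning move.

1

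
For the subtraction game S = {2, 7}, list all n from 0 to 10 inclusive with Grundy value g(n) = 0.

0, 1, 4, 5, 9, 10

Grundy values for subtraction set {2, 7}:
g(0) = mex{} = 0
g(1) = mex{} = 0
g(2) = mex{0} = 1
g(3) = mex{0} = 1
g(4) = mex{1} = 0
g(5) = mex{1} = 0
g(6) = mex{0} = 1
g(7) = mex{0} = 1
g(8) = mex{0,1} = 2
g(9) = mex{1} = 0
g(10) = mex{1,2} = 0
The P-positions (g = 0) in 0..10 are 0, 1, 4, 5, 9, 10.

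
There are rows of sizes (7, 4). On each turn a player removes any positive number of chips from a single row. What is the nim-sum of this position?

3

Nim-sum: 7 ⊕ 4 = 3.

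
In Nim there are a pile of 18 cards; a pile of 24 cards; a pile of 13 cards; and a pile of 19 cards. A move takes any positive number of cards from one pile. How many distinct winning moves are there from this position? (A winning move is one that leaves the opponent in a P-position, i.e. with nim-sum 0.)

Nim-sum: 18 XOR 24 XOR 13 XOR 19 = 20.
The overall nim-sum is X = 20. A pile of size p has a winning move iff p XOR X < p (reduce it to p XOR X).
  18: 18 XOR 20 = 6 < 18 — winning move (to 6).
  24: 24 XOR 20 = 12 < 24 — winning move (to 12).
  13: 13 XOR 20 = 25 ≥ 13 — no move.
  19: 19 XOR 20 = 7 < 19 — winning move (to 7).
That gives 3 winning moves.

3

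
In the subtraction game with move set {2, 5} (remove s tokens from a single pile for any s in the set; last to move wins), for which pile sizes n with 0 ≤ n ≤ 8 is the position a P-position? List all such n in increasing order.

0, 1, 4, 7, 8

Build the Grundy sequence with g(k) = mex{g(k−s) : s ∈ {2, 5}, s ≤ k}:
g(0) = mex{} = 0
g(1) = mex{} = 0
g(2) = mex{0} = 1
g(3) = mex{0} = 1
g(4) = mex{1} = 0
g(5) = mex{0,1} = 2
g(6) = mex{0} = 1
g(7) = mex{1,2} = 0
g(8) = mex{1} = 0
The P-positions (g = 0) in 0..8 are 0, 1, 4, 7, 8.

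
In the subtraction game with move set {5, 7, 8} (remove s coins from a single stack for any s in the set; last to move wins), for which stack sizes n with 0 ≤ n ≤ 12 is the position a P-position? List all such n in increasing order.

0, 1, 2, 3, 4

Build the Grundy sequence with g(k) = mex{g(k−s) : s ∈ {5, 7, 8}, s ≤ k}:
g(0) = mex{} = 0
g(1) = mex{} = 0
g(2) = mex{} = 0
g(3) = mex{} = 0
g(4) = mex{} = 0
g(5) = mex{0} = 1
g(6) = mex{0} = 1
g(7) = mex{0} = 1
g(8) = mex{0} = 1
g(9) = mex{0} = 1
g(10) = mex{0,1} = 2
g(11) = mex{0,1} = 2
g(12) = mex{0,1} = 2
The P-positions (g = 0) in 0..12 are 0, 1, 2, 3, 4.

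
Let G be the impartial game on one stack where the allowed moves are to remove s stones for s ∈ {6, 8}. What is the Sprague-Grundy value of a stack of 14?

0

Compute g(0), g(1), … for moves {6, 8}:
g(0) = mex{} = 0
g(1) = mex{} = 0
g(2) = mex{} = 0
g(3) = mex{} = 0
g(4) = mex{} = 0
g(5) = mex{} = 0
g(6) = mex{0} = 1
g(7) = mex{0} = 1
g(8) = mex{0} = 1
g(9) = mex{0} = 1
g(10) = mex{0} = 1
g(11) = mex{0} = 1
g(12) = mex{0,1} = 2
g(13) = mex{0,1} = 2
g(14) = mex{1} = 0
So g(14) = 0.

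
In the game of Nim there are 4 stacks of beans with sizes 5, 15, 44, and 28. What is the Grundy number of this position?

58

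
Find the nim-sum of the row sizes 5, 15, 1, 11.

Nim-sum: 5 XOR 15 XOR 1 XOR 11 = 0.

0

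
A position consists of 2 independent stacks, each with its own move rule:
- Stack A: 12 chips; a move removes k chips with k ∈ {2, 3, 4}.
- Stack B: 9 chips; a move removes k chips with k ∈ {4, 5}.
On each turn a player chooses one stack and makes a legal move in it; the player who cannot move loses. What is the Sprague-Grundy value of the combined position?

Grundy values for stack A (subtraction set {2, 3, 4}):
g(0) = mex{} = 0
g(1) = mex{} = 0
g(2) = mex{0} = 1
g(3) = mex{0} = 1
g(4) = mex{0,1} = 2
g(5) = mex{0,1} = 2
g(6) = mex{1,2} = 0
g(7) = mex{1,2} = 0
g(8) = mex{0,2} = 1
g(9) = mex{0,2} = 1
g(10) = mex{0,1} = 2
g(11) = mex{0,1} = 2
g(12) = mex{1,2} = 0
So g(12) = 0.
Build the Grundy sequence for stack B with g(k) = mex{g(k−s) : s ∈ {4, 5}, s ≤ k}:
g(0) = mex{} = 0
g(1) = mex{} = 0
g(2) = mex{} = 0
g(3) = mex{} = 0
g(4) = mex{0} = 1
g(5) = mex{0} = 1
g(6) = mex{0} = 1
g(7) = mex{0} = 1
g(8) = mex{0,1} = 2
g(9) = mex{1} = 0
So g(9) = 0.
By the Sprague-Grundy theorem, the Grundy value of a sum of independent games is the XOR of the component values.
Combined value = 0 ⊕ 0 = 0.

0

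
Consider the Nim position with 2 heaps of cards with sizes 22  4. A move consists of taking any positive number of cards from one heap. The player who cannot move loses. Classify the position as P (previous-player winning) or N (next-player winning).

N-position

Bitwise XOR of the heap sizes:
  10110  (22)
  00100  (4)
  -----
  10010  (18)
The nim-sum is 18 ≠ 0, so this is an N-position: the player to move can win.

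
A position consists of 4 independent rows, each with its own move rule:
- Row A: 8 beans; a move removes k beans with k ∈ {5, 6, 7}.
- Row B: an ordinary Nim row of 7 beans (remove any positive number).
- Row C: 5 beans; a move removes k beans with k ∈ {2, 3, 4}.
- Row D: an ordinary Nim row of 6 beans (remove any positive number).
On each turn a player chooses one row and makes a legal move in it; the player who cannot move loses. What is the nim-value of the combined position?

Grundy values for row A (subtraction set {5, 6, 7}):
g(0) = mex{} = 0
g(1) = mex{} = 0
g(2) = mex{} = 0
g(3) = mex{} = 0
g(4) = mex{} = 0
g(5) = mex{0} = 1
g(6) = mex{0} = 1
g(7) = mex{0} = 1
g(8) = mex{0} = 1
So g(8) = 1.
Row B is a plain Nim row of size 7, so its Grundy value is 7.
Grundy values for row C (subtraction set {2, 3, 4}):
g(0) = mex{} = 0
g(1) = mex{} = 0
g(2) = mex{0} = 1
g(3) = mex{0} = 1
g(4) = mex{0,1} = 2
g(5) = mex{0,1} = 2
So g(5) = 2.
Row D is a plain Nim row of size 6, so its Grundy value is 6.
The value of a disjunctive sum is the nim-sum of the parts.
Combined value = 1 ⊕ 7 ⊕ 2 ⊕ 6 = 2.

2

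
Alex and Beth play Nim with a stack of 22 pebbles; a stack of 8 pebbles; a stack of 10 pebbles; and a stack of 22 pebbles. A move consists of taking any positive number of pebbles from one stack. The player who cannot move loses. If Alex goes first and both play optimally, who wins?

Alex wins

Nim-sum: 22 XOR 8 XOR 10 XOR 22 = 2.
The nim-sum is 2 ≠ 0, so this is an N-position: the player to move can win; Alex has a winning move.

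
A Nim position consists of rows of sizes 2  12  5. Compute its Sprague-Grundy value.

Compute the nim-sum pairwise:
2 ^ 12 = 14
14 ^ 5 = 11

11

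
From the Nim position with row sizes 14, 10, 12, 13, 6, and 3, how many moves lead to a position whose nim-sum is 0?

Nim-sum: 14 ^ 10 ^ 12 ^ 13 ^ 6 ^ 3 = 0.
The nim-sum is already 0, so every move leaves a nonzero nim-sum — there are no winning moves.

0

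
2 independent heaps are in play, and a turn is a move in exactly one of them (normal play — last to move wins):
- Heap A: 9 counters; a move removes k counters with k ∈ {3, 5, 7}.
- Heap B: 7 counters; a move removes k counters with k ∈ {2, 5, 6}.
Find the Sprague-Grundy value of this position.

Build the Grundy sequence for heap A with g(k) = mex{g(k−s) : s ∈ {3, 5, 7}, s ≤ k}:
k:     0  1  2  3  4  5  6  7  8  9
g(k):  0  0  0  1  1  1  2  2  2  3
So g(9) = 3.
Grundy values for heap B (subtraction set {2, 5, 6}):
g(0) = mex{} = 0
g(1) = mex{} = 0
g(2) = mex{0} = 1
g(3) = mex{0} = 1
g(4) = mex{1} = 0
g(5) = mex{0,1} = 2
g(6) = mex{0} = 1
g(7) = mex{0,1,2} = 3
So g(7) = 3.
The value of a disjunctive sum is the nim-sum of the parts.
Combined value = 3 XOR 3 = 0.

0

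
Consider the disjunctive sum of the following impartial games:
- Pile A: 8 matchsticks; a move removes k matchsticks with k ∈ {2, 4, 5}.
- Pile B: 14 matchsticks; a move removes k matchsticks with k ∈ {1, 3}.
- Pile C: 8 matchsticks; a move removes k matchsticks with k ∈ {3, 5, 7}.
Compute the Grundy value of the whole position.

For pile A, compute g(0), g(1), … with moves {2, 4, 5}:
g(0) = mex{} = 0
g(1) = mex{} = 0
g(2) = mex{0} = 1
g(3) = mex{0} = 1
g(4) = mex{0,1} = 2
g(5) = mex{0,1} = 2
g(6) = mex{0,1,2} = 3
g(7) = mex{1,2} = 0
g(8) = mex{1,2,3} = 0
So g(8) = 0.
For pile B, compute g(0), g(1), … with moves {1, 3}:
g(0) = mex{} = 0
g(1) = mex{0} = 1
g(2) = mex{1} = 0
g(3) = mex{0} = 1
g(4) = mex{1} = 0
g(5) = mex{0} = 1
g(6) = mex{1} = 0
g(7) = mex{0} = 1
g(8) = mex{1} = 0
g(9) = mex{0} = 1
g(10) = mex{1} = 0
g(11) = mex{0} = 1
g(12) = mex{1} = 0
g(13) = mex{0} = 1
g(14) = mex{1} = 0
So g(14) = 0.
Grundy values for pile C (subtraction set {3, 5, 7}):
k:     0  1  2  3  4  5  6  7  8
g(k):  0  0  0  1  1  1  2  2  2
So g(8) = 2.
The value of a disjunctive sum is the nim-sum of the parts.
Combined value = 0 XOR 0 XOR 2 = 2.

2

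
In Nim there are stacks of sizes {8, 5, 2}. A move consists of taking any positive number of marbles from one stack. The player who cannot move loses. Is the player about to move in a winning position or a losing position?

Winning position

Compute the nim-sum pairwise:
8 ^ 5 = 13
13 ^ 2 = 15
The nim-sum is 15 ≠ 0, so this is an N-position: the player to move can win.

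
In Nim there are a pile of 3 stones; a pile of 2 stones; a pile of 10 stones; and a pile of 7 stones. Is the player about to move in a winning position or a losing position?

Winning position

Nim-sum: 3 XOR 2 XOR 10 XOR 7 = 12.
The nim-sum is 12 ≠ 0, so this is an N-position: the player to move can win.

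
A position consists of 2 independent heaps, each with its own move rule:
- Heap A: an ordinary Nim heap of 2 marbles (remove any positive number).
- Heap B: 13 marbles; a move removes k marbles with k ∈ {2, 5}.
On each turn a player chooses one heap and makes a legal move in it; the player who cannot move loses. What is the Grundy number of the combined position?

Heap A is a plain Nim heap of size 2, so its Grundy value is 2.
For heap B, compute g(0), g(1), … with moves {2, 5}:
g(0) = mex{} = 0
g(1) = mex{} = 0
g(2) = mex{0} = 1
g(3) = mex{0} = 1
g(4) = mex{1} = 0
g(5) = mex{0,1} = 2
g(6) = mex{0} = 1
g(7) = mex{1,2} = 0
g(8) = mex{1} = 0
g(9) = mex{0} = 1
g(10) = mex{0,2} = 1
g(11) = mex{1} = 0
g(12) = mex{0,1} = 2
g(13) = mex{0} = 1
So g(13) = 1.
The value of a disjunctive sum is the nim-sum of the parts.
Combined value = 2 XOR 1 = 3.

3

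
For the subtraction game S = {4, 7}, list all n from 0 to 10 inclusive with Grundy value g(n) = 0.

Compute g(0), g(1), … for moves {4, 7}:
k:     0  1  2  3  4  5  6  7  8  9 10
g(k):  0  0  0  0  1  1  1  1  2  2  2
The P-positions (g = 0) in 0..10 are 0, 1, 2, 3.

0, 1, 2, 3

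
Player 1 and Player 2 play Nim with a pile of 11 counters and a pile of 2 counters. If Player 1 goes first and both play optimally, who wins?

Compute the nim-sum pairwise:
11 ⊕ 2 = 9
The nim-sum is 9 ≠ 0, so this is an N-position: the player to move can win; Player 1 has a winning move.

Player 1 wins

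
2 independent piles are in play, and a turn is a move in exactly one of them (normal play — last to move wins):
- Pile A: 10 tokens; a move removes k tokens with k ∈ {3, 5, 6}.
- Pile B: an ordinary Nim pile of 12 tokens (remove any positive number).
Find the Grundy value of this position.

12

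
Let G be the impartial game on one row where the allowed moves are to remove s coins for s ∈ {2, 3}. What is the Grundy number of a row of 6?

0

Compute g(0), g(1), … for moves {2, 3}:
k:     0  1  2  3  4  5  6
g(k):  0  0  1  1  2  0  0
So g(6) = 0.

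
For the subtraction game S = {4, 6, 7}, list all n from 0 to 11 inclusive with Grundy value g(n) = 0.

Grundy values for subtraction set {4, 6, 7}:
k:     0  1  2  3  4  5  6  7  8  9 10 11
g(k):  0  0  0  0  1  1  1  1  2  2  2  0
The P-positions (g = 0) in 0..11 are 0, 1, 2, 3, 11.

0, 1, 2, 3, 11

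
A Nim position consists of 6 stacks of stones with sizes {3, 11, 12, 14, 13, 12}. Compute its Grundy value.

Bitwise XOR of the heap sizes:
  0011  (3)
  1011  (11)
  1100  (12)
  1110  (14)
  1101  (13)
  1100  (12)
  ----
  1011  (11)

11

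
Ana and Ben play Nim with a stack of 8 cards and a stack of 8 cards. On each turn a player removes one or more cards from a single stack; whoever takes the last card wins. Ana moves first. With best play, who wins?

Compute the nim-sum pairwise:
8 ⊕ 8 = 0
The nim-sum is 0, so this is a P-position: the player to move is in a losing position under optimal play; Ana is about to move from it and so loses — Ben wins.

Ben wins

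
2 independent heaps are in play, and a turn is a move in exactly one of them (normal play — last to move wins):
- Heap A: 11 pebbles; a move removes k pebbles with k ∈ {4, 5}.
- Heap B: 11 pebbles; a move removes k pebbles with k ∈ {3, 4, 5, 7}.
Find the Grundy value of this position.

0

Grundy values for heap A (subtraction set {4, 5}):
k:     0  1  2  3  4  5  6  7  8  9 10 11
g(k):  0  0  0  0  1  1  1  1  2  0  0  0
So g(11) = 0.
Grundy values for heap B (subtraction set {3, 4, 5, 7}):
k:     0  1  2  3  4  5  6  7  8  9 10 11
g(k):  0  0  0  1  1  1  2  2  2  3  0  0
So g(11) = 0.
By the Sprague-Grundy theorem, the Grundy value of a sum of independent games is the XOR of the component values.
Combined value = 0 ⊕ 0 = 0.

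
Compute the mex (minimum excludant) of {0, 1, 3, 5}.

2

The values 0, 1 are all present; 2 is the first non-negative integer missing from the set.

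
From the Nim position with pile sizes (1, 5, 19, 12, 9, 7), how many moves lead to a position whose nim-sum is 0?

1

In binary:
  00001  (1)
  00101  (5)
  10011  (19)
  01100  (12)
  01001  (9)
  00111  (7)
  -----
  10101  (21)
The overall nim-sum is X = 21. A pile of size p has a winning move iff p XOR X < p (reduce it to p XOR X).
  1: 1 XOR 21 = 20 ≥ 1 — no move.
  5: 5 XOR 21 = 16 ≥ 5 — no move.
  19: 19 XOR 21 = 6 < 19 — winning move (to 6).
  12: 12 XOR 21 = 25 ≥ 12 — no move.
  9: 9 XOR 21 = 28 ≥ 9 — no move.
  7: 7 XOR 21 = 18 ≥ 7 — no move.
That gives 1 winning move.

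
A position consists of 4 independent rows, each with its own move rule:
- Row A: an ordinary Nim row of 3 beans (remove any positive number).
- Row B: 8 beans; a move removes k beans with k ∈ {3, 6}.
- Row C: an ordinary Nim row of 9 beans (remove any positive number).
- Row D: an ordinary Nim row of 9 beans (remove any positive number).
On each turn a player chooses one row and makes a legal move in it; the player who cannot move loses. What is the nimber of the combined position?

1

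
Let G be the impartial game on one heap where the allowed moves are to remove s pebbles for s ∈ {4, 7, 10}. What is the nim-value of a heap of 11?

Grundy values for subtraction set {4, 7, 10}:
k:     0  1  2  3  4  5  6  7  8  9 10 11
g(k):  0  0  0  0  1  1  1  1  2  2  2  2
So g(11) = 2.

2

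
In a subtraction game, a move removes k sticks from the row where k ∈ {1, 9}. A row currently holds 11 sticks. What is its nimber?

Compute g(0), g(1), … for moves {1, 9}:
k:     0  1  2  3  4  5  6  7  8  9 10 11
g(k):  0  1  0  1  0  1  0  1  0  1  0  1
So g(11) = 1.

1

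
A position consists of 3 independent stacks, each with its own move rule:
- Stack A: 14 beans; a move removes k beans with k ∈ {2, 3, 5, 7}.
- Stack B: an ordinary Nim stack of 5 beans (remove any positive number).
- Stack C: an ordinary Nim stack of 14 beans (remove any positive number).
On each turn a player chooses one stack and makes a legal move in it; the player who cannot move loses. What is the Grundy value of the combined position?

Build the Grundy sequence for stack A with g(k) = mex{g(k−s) : s ∈ {2, 3, 5, 7}, s ≤ k}:
g(0) = mex{} = 0
g(1) = mex{} = 0
g(2) = mex{0} = 1
g(3) = mex{0} = 1
g(4) = mex{0,1} = 2
g(5) = mex{0,1} = 2
g(6) = mex{0,1,2} = 3
g(7) = mex{0,1,2} = 3
g(8) = mex{0,1,2,3} = 4
g(9) = mex{1,2,3} = 0
g(10) = mex{1,2,3,4} = 0
g(11) = mex{0,2,3,4} = 1
g(12) = mex{0,2,3} = 1
g(13) = mex{0,1,3,4} = 2
g(14) = mex{0,1,3} = 2
So g(14) = 2.
Stack B is a plain Nim stack of size 5, so its Grundy value is 5.
Stack C is a plain Nim stack of size 14, so its Grundy value is 14.
By the Sprague-Grundy theorem, the Grundy value of a sum of independent games is the XOR of the component values.
Combined value = 2 XOR 5 XOR 14 = 9.

9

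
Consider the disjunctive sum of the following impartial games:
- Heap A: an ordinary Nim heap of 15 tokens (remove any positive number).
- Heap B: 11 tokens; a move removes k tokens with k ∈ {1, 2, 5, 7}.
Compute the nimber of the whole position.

13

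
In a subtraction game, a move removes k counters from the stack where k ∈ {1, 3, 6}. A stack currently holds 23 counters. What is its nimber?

1

Compute g(0), g(1), … for moves {1, 3, 6}:
k:     0  1  2  3  4  5  6  7  8  9 10 11 12 13 14 15 16 17 18 19 20 21 22 23
g(k):  0  1  0  1  0  1  2  3  2  0  1  0  1  0  1  2  3  2  0  1  0  1  0  1
So g(23) = 1.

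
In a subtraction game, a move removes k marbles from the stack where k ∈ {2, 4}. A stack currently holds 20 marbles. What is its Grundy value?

1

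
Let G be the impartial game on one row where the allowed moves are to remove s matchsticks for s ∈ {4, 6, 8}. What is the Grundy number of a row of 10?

2

Grundy values for subtraction set {4, 6, 8}:
g(0) = mex{} = 0
g(1) = mex{} = 0
g(2) = mex{} = 0
g(3) = mex{} = 0
g(4) = mex{0} = 1
g(5) = mex{0} = 1
g(6) = mex{0} = 1
g(7) = mex{0} = 1
g(8) = mex{0,1} = 2
g(9) = mex{0,1} = 2
g(10) = mex{0,1} = 2
So g(10) = 2.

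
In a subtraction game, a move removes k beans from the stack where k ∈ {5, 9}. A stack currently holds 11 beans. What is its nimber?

Build the Grundy sequence with g(k) = mex{g(k−s) : s ∈ {5, 9}, s ≤ k}:
k:     0  1  2  3  4  5  6  7  8  9 10 11
g(k):  0  0  0  0  0  1  1  1  1  1  2  2
So g(11) = 2.

2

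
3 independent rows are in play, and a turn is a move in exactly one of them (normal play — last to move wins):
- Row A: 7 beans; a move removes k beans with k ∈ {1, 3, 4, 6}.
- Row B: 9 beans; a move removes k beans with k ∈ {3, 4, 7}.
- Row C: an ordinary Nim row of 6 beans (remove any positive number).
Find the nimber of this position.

Build the Grundy sequence for row A with g(k) = mex{g(k−s) : s ∈ {1, 3, 4, 6}, s ≤ k}:
k:     0  1  2  3  4  5  6  7
g(k):  0  1  0  1  2  3  2  0
So g(7) = 0.
For row B, compute g(0), g(1), … with moves {3, 4, 7}:
k:     0  1  2  3  4  5  6  7  8  9
g(k):  0  0  0  1  1  1  2  2  2  3
So g(9) = 3.
Row C is a plain Nim row of size 6, so its Grundy value is 6.
By the Sprague-Grundy theorem, the Grundy value of a sum of independent games is the XOR of the component values.
Combined value = 0 ⊕ 3 ⊕ 6 = 5.

5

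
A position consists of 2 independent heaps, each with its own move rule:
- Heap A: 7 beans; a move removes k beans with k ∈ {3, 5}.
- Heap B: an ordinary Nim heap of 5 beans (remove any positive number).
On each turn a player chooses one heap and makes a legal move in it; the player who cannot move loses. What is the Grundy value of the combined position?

7

Grundy values for heap A (subtraction set {3, 5}):
k:     0  1  2  3  4  5  6  7
g(k):  0  0  0  1  1  1  2  2
So g(7) = 2.
Heap B is a plain Nim heap of size 5, so its Grundy value is 5.
By the Sprague-Grundy theorem, the Grundy value of a sum of independent games is the XOR of the component values.
Combined value = 2 XOR 5 = 7.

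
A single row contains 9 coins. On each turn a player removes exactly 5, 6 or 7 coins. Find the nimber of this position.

Grundy values for subtraction set {5, 6, 7}:
k:     0  1  2  3  4  5  6  7  8  9
g(k):  0  0  0  0  0  1  1  1  1  1
So g(9) = 1.

1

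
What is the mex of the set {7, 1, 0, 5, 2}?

3

The values 0, 1, 2 are all present; 3 is the first non-negative integer missing from the set.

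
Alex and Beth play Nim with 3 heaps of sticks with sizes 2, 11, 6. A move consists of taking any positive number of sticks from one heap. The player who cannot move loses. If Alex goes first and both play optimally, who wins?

In binary:
  0010  (2)
  1011  (11)
  0110  (6)
  ----
  1111  (15)
The nim-sum is 15 ≠ 0, so this is an N-position: the player to move can win; Alex has a winning move.

Alex wins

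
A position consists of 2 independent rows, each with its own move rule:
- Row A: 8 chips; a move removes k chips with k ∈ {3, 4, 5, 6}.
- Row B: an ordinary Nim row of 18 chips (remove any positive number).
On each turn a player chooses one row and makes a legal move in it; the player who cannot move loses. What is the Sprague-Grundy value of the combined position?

16

Build the Grundy sequence for row A with g(k) = mex{g(k−s) : s ∈ {3, 4, 5, 6}, s ≤ k}:
k:     0  1  2  3  4  5  6  7  8
g(k):  0  0  0  1  1  1  2  2  2
So g(8) = 2.
Row B is a plain Nim row of size 18, so its Grundy value is 18.
By the Sprague-Grundy theorem, the Grundy value of a sum of independent games is the XOR of the component values.
Combined value = 2 XOR 18 = 16.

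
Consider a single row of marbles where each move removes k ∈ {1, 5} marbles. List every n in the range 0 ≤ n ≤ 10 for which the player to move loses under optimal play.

Compute g(0), g(1), … for moves {1, 5}:
g(0) = mex{} = 0
g(1) = mex{0} = 1
g(2) = mex{1} = 0
g(3) = mex{0} = 1
g(4) = mex{1} = 0
g(5) = mex{0} = 1
g(6) = mex{1} = 0
g(7) = mex{0} = 1
g(8) = mex{1} = 0
g(9) = mex{0} = 1
g(10) = mex{1} = 0
The P-positions (g = 0) in 0..10 are 0, 2, 4, 6, 8, 10.

0, 2, 4, 6, 8, 10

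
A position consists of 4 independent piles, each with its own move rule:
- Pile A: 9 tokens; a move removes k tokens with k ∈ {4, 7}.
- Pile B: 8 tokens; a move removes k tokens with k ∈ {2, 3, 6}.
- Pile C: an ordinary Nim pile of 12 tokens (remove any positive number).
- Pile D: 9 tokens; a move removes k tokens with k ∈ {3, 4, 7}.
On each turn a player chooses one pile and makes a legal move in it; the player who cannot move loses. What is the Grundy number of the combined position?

For pile A, compute g(0), g(1), … with moves {4, 7}:
g(0) = mex{} = 0
g(1) = mex{} = 0
g(2) = mex{} = 0
g(3) = mex{} = 0
g(4) = mex{0} = 1
g(5) = mex{0} = 1
g(6) = mex{0} = 1
g(7) = mex{0} = 1
g(8) = mex{0,1} = 2
g(9) = mex{0,1} = 2
So g(9) = 2.
Grundy values for pile B (subtraction set {2, 3, 6}):
g(0) = mex{} = 0
g(1) = mex{} = 0
g(2) = mex{0} = 1
g(3) = mex{0} = 1
g(4) = mex{0,1} = 2
g(5) = mex{1} = 0
g(6) = mex{0,1,2} = 3
g(7) = mex{0,2} = 1
g(8) = mex{0,1,3} = 2
So g(8) = 2.
Pile C is a plain Nim pile of size 12, so its Grundy value is 12.
For pile D, compute g(0), g(1), … with moves {3, 4, 7}:
g(0) = mex{} = 0
g(1) = mex{} = 0
g(2) = mex{} = 0
g(3) = mex{0} = 1
g(4) = mex{0} = 1
g(5) = mex{0} = 1
g(6) = mex{0,1} = 2
g(7) = mex{0,1} = 2
g(8) = mex{0,1} = 2
g(9) = mex{0,1,2} = 3
So g(9) = 3.
The value of a disjunctive sum is the nim-sum of the parts.
Combined value = 2 ⊕ 2 ⊕ 12 ⊕ 3 = 15.

15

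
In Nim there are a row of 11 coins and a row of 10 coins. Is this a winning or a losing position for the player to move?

Winning position

Bitwise XOR of the heap sizes:
  1011  (11)
  1010  (10)
  ----
  0001  (1)
The nim-sum is 1 ≠ 0, so this is an N-position: the player to move can win.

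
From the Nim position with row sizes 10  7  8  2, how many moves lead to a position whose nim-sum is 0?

1

Compute the nim-sum pairwise:
10 ⊕ 7 = 13
13 ⊕ 8 = 5
5 ⊕ 2 = 7
The overall nim-sum is X = 7. A row of size p has a winning move iff p XOR X < p (reduce it to p XOR X).
  10: 10 XOR 7 = 13 ≥ 10 — no move.
  7: 7 XOR 7 = 0 < 7 — winning move (to 0).
  8: 8 XOR 7 = 15 ≥ 8 — no move.
  2: 2 XOR 7 = 5 ≥ 2 — no move.
That gives 1 winning move.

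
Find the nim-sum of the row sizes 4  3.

7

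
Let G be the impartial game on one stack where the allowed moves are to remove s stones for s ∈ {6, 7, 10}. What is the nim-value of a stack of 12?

2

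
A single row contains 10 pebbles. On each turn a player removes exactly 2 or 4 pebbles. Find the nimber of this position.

Compute g(0), g(1), … for moves {2, 4}:
g(0) = mex{} = 0
g(1) = mex{} = 0
g(2) = mex{0} = 1
g(3) = mex{0} = 1
g(4) = mex{0,1} = 2
g(5) = mex{0,1} = 2
g(6) = mex{1,2} = 0
g(7) = mex{1,2} = 0
g(8) = mex{0,2} = 1
g(9) = mex{0,2} = 1
g(10) = mex{0,1} = 2
So g(10) = 2.

2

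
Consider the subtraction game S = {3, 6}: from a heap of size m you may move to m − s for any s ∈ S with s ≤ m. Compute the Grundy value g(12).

1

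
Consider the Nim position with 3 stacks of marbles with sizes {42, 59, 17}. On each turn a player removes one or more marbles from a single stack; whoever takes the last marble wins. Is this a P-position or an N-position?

P-position

Nim-sum: 42 ⊕ 59 ⊕ 17 = 0.
The nim-sum is 0, so this is a P-position: the player to move is in a losing position under optimal play.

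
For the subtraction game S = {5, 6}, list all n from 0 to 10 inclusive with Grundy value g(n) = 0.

0, 1, 2, 3, 4

Compute g(0), g(1), … for moves {5, 6}:
k:     0  1  2  3  4  5  6  7  8  9 10
g(k):  0  0  0  0  0  1  1  1  1  1  2
The P-positions (g = 0) in 0..10 are 0, 1, 2, 3, 4.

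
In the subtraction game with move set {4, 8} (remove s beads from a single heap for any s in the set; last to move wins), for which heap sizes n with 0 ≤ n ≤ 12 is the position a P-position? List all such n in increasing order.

0, 1, 2, 3, 12

Build the Grundy sequence with g(k) = mex{g(k−s) : s ∈ {4, 8}, s ≤ k}:
g(0) = mex{} = 0
g(1) = mex{} = 0
g(2) = mex{} = 0
g(3) = mex{} = 0
g(4) = mex{0} = 1
g(5) = mex{0} = 1
g(6) = mex{0} = 1
g(7) = mex{0} = 1
g(8) = mex{0,1} = 2
g(9) = mex{0,1} = 2
g(10) = mex{0,1} = 2
g(11) = mex{0,1} = 2
g(12) = mex{1,2} = 0
The P-positions (g = 0) in 0..12 are 0, 1, 2, 3, 12.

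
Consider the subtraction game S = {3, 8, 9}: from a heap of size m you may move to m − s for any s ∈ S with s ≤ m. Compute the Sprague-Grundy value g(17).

0

Compute g(0), g(1), … for moves {3, 8, 9}:
k:     0  1  2  3  4  5  6  7  8  9 10 11 12 13 14 15 16 17
g(k):  0  0  0  1  1  1  0  0  2  1  1  3  0  0  2  1  1  0
So g(17) = 0.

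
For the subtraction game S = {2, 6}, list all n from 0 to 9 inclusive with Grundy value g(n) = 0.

0, 1, 4, 5, 8, 9

Compute g(0), g(1), … for moves {2, 6}:
k:     0  1  2  3  4  5  6  7  8  9
g(k):  0  0  1  1  0  0  1  1  0  0
The P-positions (g = 0) in 0..9 are 0, 1, 4, 5, 8, 9.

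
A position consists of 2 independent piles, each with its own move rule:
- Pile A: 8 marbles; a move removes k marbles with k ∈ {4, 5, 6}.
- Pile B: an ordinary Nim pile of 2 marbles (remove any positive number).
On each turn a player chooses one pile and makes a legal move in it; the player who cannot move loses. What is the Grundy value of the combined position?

0

Grundy values for pile A (subtraction set {4, 5, 6}):
k:     0  1  2  3  4  5  6  7  8
g(k):  0  0  0  0  1  1  1  1  2
So g(8) = 2.
Pile B is a plain Nim pile of size 2, so its Grundy value is 2.
The value of a disjunctive sum is the nim-sum of the parts.
Combined value = 2 ⊕ 2 = 0.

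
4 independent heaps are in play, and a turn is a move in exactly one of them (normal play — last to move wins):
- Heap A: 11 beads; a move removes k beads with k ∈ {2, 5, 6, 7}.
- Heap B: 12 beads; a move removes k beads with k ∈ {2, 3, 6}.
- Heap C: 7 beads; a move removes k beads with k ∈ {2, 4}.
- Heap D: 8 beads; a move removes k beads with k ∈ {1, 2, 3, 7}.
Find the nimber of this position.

Build the Grundy sequence for heap A with g(k) = mex{g(k−s) : s ∈ {2, 5, 6, 7}, s ≤ k}:
g(0) = mex{} = 0
g(1) = mex{} = 0
g(2) = mex{0} = 1
g(3) = mex{0} = 1
g(4) = mex{1} = 0
g(5) = mex{0,1} = 2
g(6) = mex{0} = 1
g(7) = mex{0,1,2} = 3
g(8) = mex{0,1} = 2
g(9) = mex{0,1,3} = 2
g(10) = mex{0,1,2} = 3
g(11) = mex{0,1,2} = 3
So g(11) = 3.
For heap B, compute g(0), g(1), … with moves {2, 3, 6}:
g(0) = mex{} = 0
g(1) = mex{} = 0
g(2) = mex{0} = 1
g(3) = mex{0} = 1
g(4) = mex{0,1} = 2
g(5) = mex{1} = 0
g(6) = mex{0,1,2} = 3
g(7) = mex{0,2} = 1
g(8) = mex{0,1,3} = 2
g(9) = mex{1,3} = 0
g(10) = mex{1,2} = 0
g(11) = mex{0,2} = 1
g(12) = mex{0,3} = 1
So g(12) = 1.
For heap C, compute g(0), g(1), … with moves {2, 4}:
k:     0  1  2  3  4  5  6  7
g(k):  0  0  1  1  2  2  0  0
So g(7) = 0.
Build the Grundy sequence for heap D with g(k) = mex{g(k−s) : s ∈ {1, 2, 3, 7}, s ≤ k}:
g(0) = mex{} = 0
g(1) = mex{0} = 1
g(2) = mex{0,1} = 2
g(3) = mex{0,1,2} = 3
g(4) = mex{1,2,3} = 0
g(5) = mex{0,2,3} = 1
g(6) = mex{0,1,3} = 2
g(7) = mex{0,1,2} = 3
g(8) = mex{1,2,3} = 0
So g(8) = 0.
By the Sprague-Grundy theorem, the Grundy value of a sum of independent games is the XOR of the component values.
Combined value = 3 XOR 1 XOR 0 XOR 0 = 2.

2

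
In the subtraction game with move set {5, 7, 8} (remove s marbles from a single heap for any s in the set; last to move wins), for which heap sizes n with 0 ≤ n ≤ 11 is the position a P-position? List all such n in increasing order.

0, 1, 2, 3, 4

Grundy values for subtraction set {5, 7, 8}:
k:     0  1  2  3  4  5  6  7  8  9 10 11
g(k):  0  0  0  0  0  1  1  1  1  1  2  2
The P-positions (g = 0) in 0..11 are 0, 1, 2, 3, 4.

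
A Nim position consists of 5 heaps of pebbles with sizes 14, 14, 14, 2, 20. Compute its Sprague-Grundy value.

24

Write each in binary and XOR column by column:
  01110  (14)
  01110  (14)
  01110  (14)
  00010  (2)
  10100  (20)
  -----
  11000  (24)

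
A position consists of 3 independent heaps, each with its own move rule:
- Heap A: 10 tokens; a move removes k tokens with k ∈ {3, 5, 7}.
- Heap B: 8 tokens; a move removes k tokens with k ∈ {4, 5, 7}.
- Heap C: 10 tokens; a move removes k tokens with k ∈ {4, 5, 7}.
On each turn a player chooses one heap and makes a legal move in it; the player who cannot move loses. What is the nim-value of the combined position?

0

Grundy values for heap A (subtraction set {3, 5, 7}):
g(0) = mex{} = 0
g(1) = mex{} = 0
g(2) = mex{} = 0
g(3) = mex{0} = 1
g(4) = mex{0} = 1
g(5) = mex{0} = 1
g(6) = mex{0,1} = 2
g(7) = mex{0,1} = 2
g(8) = mex{0,1} = 2
g(9) = mex{0,1,2} = 3
g(10) = mex{1,2} = 0
So g(10) = 0.
For heap B, compute g(0), g(1), … with moves {4, 5, 7}:
k:     0  1  2  3  4  5  6  7  8
g(k):  0  0  0  0  1  1  1  1  2
So g(8) = 2.
Build the Grundy sequence for heap C with g(k) = mex{g(k−s) : s ∈ {4, 5, 7}, s ≤ k}:
g(0) = mex{} = 0
g(1) = mex{} = 0
g(2) = mex{} = 0
g(3) = mex{} = 0
g(4) = mex{0} = 1
g(5) = mex{0} = 1
g(6) = mex{0} = 1
g(7) = mex{0} = 1
g(8) = mex{0,1} = 2
g(9) = mex{0,1} = 2
g(10) = mex{0,1} = 2
So g(10) = 2.
By the Sprague-Grundy theorem, the Grundy value of a sum of independent games is the XOR of the component values.
Combined value = 0 XOR 2 XOR 2 = 0.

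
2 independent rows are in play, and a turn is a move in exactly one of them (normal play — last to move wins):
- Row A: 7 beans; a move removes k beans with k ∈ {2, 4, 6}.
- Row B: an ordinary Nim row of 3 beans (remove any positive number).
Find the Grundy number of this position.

Grundy values for row A (subtraction set {2, 4, 6}):
k:     0  1  2  3  4  5  6  7
g(k):  0  0  1  1  2  2  3  3
So g(7) = 3.
Row B is a plain Nim row of size 3, so its Grundy value is 3.
By the Sprague-Grundy theorem, the Grundy value of a sum of independent games is the XOR of the component values.
Combined value = 3 ⊕ 3 = 0.

0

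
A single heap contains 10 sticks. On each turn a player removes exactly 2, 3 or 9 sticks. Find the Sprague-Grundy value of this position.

Grundy values for subtraction set {2, 3, 9}:
k:     0  1  2  3  4  5  6  7  8  9 10
g(k):  0  0  1  1  2  0  0  1  1  2  2
So g(10) = 2.

2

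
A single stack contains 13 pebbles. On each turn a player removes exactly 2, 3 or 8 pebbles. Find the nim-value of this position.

Compute g(0), g(1), … for moves {2, 3, 8}:
k:     0  1  2  3  4  5  6  7  8  9 10 11 12 13
g(k):  0  0  1  1  2  0  0  1  1  2  0  0  1  1
So g(13) = 1.

1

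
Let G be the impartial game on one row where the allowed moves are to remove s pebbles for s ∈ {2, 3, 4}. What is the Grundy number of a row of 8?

Compute g(0), g(1), … for moves {2, 3, 4}:
g(0) = mex{} = 0
g(1) = mex{} = 0
g(2) = mex{0} = 1
g(3) = mex{0} = 1
g(4) = mex{0,1} = 2
g(5) = mex{0,1} = 2
g(6) = mex{1,2} = 0
g(7) = mex{1,2} = 0
g(8) = mex{0,2} = 1
So g(8) = 1.

1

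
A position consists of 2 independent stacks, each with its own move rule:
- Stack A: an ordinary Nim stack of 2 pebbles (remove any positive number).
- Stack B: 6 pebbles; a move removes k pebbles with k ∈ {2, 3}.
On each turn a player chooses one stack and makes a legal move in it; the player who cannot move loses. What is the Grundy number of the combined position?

Stack A is a plain Nim stack of size 2, so its Grundy value is 2.
Build the Grundy sequence for stack B with g(k) = mex{g(k−s) : s ∈ {2, 3}, s ≤ k}:
g(0) = mex{} = 0
g(1) = mex{} = 0
g(2) = mex{0} = 1
g(3) = mex{0} = 1
g(4) = mex{0,1} = 2
g(5) = mex{1} = 0
g(6) = mex{1,2} = 0
So g(6) = 0.
The value of a disjunctive sum is the nim-sum of the parts.
Combined value = 2 ⊕ 0 = 2.

2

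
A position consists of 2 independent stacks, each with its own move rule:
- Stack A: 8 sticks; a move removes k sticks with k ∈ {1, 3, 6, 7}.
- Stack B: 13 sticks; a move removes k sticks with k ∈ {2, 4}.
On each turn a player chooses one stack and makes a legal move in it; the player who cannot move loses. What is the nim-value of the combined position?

2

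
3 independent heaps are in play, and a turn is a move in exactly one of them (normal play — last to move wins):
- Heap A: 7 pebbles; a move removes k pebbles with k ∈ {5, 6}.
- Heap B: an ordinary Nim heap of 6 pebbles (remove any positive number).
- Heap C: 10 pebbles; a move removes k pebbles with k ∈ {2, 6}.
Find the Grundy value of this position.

6

For heap A, compute g(0), g(1), … with moves {5, 6}:
k:     0  1  2  3  4  5  6  7
g(k):  0  0  0  0  0  1  1  1
So g(7) = 1.
Heap B is a plain Nim heap of size 6, so its Grundy value is 6.
Grundy values for heap C (subtraction set {2, 6}):
k:     0  1  2  3  4  5  6  7  8  9 10
g(k):  0  0  1  1  0  0  1  1  0  0  1
So g(10) = 1.
The value of a disjunctive sum is the nim-sum of the parts.
Combined value = 1 XOR 6 XOR 1 = 6.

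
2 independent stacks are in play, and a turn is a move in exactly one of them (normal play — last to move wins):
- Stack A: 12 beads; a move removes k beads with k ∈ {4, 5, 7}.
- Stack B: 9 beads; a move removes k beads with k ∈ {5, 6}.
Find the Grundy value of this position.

1

For stack A, compute g(0), g(1), … with moves {4, 5, 7}:
g(0) = mex{} = 0
g(1) = mex{} = 0
g(2) = mex{} = 0
g(3) = mex{} = 0
g(4) = mex{0} = 1
g(5) = mex{0} = 1
g(6) = mex{0} = 1
g(7) = mex{0} = 1
g(8) = mex{0,1} = 2
g(9) = mex{0,1} = 2
g(10) = mex{0,1} = 2
g(11) = mex{1} = 0
g(12) = mex{1,2} = 0
So g(12) = 0.
Grundy values for stack B (subtraction set {5, 6}):
g(0) = mex{} = 0
g(1) = mex{} = 0
g(2) = mex{} = 0
g(3) = mex{} = 0
g(4) = mex{} = 0
g(5) = mex{0} = 1
g(6) = mex{0} = 1
g(7) = mex{0} = 1
g(8) = mex{0} = 1
g(9) = mex{0} = 1
So g(9) = 1.
By the Sprague-Grundy theorem, the Grundy value of a sum of independent games is the XOR of the component values.
Combined value = 0 ⊕ 1 = 1.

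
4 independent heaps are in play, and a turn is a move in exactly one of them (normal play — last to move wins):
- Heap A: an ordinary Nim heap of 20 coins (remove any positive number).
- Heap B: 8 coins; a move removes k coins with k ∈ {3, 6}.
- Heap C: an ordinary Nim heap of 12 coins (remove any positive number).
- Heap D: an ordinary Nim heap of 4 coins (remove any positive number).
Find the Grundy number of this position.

Heap A is a plain Nim heap of size 20, so its Grundy value is 20.
Grundy values for heap B (subtraction set {3, 6}):
g(0) = mex{} = 0
g(1) = mex{} = 0
g(2) = mex{} = 0
g(3) = mex{0} = 1
g(4) = mex{0} = 1
g(5) = mex{0} = 1
g(6) = mex{0,1} = 2
g(7) = mex{0,1} = 2
g(8) = mex{0,1} = 2
So g(8) = 2.
Heap C is a plain Nim heap of size 12, so its Grundy value is 12.
Heap D is a plain Nim heap of size 4, so its Grundy value is 4.
The value of a disjunctive sum is the nim-sum of the parts.
Combined value = 20 XOR 2 XOR 12 XOR 4 = 30.

30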